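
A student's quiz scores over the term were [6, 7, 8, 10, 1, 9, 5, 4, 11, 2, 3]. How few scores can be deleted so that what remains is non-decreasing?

6

Fewest deletions = n − (longest non-decreasing subsequence).
Patience tails:
6 → extends → [6]
7 → extends → [6, 7]
8 → extends → [6, 7, 8]
10 → extends → [6, 7, 8, 10]
1 → replaces 6 → [1, 7, 8, 10]
9 → replaces 10 → [1, 7, 8, 9]
5 → replaces 7 → [1, 5, 8, 9]
4 → replaces 5 → [1, 4, 8, 9]
11 → extends → [1, 4, 8, 9, 11]
2 → replaces 4 → [1, 2, 8, 9, 11]
3 → replaces 8 → [1, 2, 3, 9, 11]
Longest non-decreasing subsequence has length 5, so deletions = 11 − 5 = 6.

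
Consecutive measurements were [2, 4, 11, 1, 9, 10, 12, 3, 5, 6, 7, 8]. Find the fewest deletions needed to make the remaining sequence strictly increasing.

6

Fewest deletions = n − (longest strictly increasing subsequence).
Patience tails:
2 → extends → [2]
4 → extends → [2, 4]
11 → extends → [2, 4, 11]
1 → replaces 2 → [1, 4, 11]
9 → replaces 11 → [1, 4, 9]
10 → extends → [1, 4, 9, 10]
12 → extends → [1, 4, 9, 10, 12]
3 → replaces 4 → [1, 3, 9, 10, 12]
5 → replaces 9 → [1, 3, 5, 10, 12]
6 → replaces 10 → [1, 3, 5, 6, 12]
7 → replaces 12 → [1, 3, 5, 6, 7]
8 → extends → [1, 3, 5, 6, 7, 8]
Longest strictly increasing subsequence has length 6, so deletions = 12 − 6 = 6.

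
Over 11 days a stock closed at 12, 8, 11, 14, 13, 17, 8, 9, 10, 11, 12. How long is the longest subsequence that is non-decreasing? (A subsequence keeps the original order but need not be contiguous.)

Track the smallest tail for each achievable length (allowing ties):
12 → extends → [12]
8 → replaces 12 → [8]
11 → extends → [8, 11]
14 → extends → [8, 11, 14]
13 → replaces 14 → [8, 11, 13]
17 → extends → [8, 11, 13, 17]
8 → replaces 11 → [8, 8, 13, 17]
9 → replaces 13 → [8, 8, 9, 17]
10 → replaces 17 → [8, 8, 9, 10]
11 → extends → [8, 8, 9, 10, 11]
12 → extends → [8, 8, 9, 10, 11, 12]
Six tails, so the longest non-decreasing subsequence has length 6 (e.g. 8, 8, 9, 10, 11, 12).

6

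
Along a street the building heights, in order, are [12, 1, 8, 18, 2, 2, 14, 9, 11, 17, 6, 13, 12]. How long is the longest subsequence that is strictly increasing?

5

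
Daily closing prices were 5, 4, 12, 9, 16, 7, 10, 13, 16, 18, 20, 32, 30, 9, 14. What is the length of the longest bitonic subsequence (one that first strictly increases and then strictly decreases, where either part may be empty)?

inc[i] = longest strictly increasing subsequence ending at i; dec[i] = longest strictly decreasing subsequence starting at i:
i:      1  2  3  4  5  6  7  8  9 10 11 12 13 14 15
a[i]:   5  4 12  9 16  7 10 13 16 18 20 32 30  9 14
inc:    1  1  2  2  3  2  3  4  5  6  7  8  8  3  5
dec:    2  1  3  2  3  1  2  2  2  2  2  3  2  1  1
Best peak at i=12 (value 32): inc=8, dec=3, length 8+3−1 = 10.

10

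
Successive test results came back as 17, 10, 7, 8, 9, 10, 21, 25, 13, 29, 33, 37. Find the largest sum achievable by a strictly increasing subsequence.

Let S[i] be the best sum of a strictly increasing subsequence ending at i:
i:       1   2   3   4   5   6   7   8   9  10  11  12
a[i]:   17  10   7   8   9  10  21  25  13  29  33  37
S:      17  10   7  15  24  34  55  80  47 109 142 179
Maximum is 179 (e.g. 7 + 8 + 9 + 10 + 21 + 25 + 29 + 33 + 37).

179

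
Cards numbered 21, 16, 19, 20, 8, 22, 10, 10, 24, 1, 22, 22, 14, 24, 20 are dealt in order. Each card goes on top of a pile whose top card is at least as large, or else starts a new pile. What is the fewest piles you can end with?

Place each on the leftmost legal pile:
21 → new pile 1 (tops now [21])
16 → pile 1 (tops now [16])
19 → new pile 2 (tops now [16, 19])
20 → new pile 3 (tops now [16, 19, 20])
8 → pile 1 (tops now [8, 19, 20])
22 → new pile 4 (tops now [8, 19, 20, 22])
10 → pile 2 (tops now [8, 10, 20, 22])
10 → pile 2 (tops now [8, 10, 20, 22])
24 → new pile 5 (tops now [8, 10, 20, 22, 24])
1 → pile 1 (tops now [1, 10, 20, 22, 24])
22 → pile 4 (tops now [1, 10, 20, 22, 24])
22 → pile 4 (tops now [1, 10, 20, 22, 24])
14 → pile 3 (tops now [1, 10, 14, 22, 24])
24 → pile 5 (tops now [1, 10, 14, 22, 24])
20 → pile 4 (tops now [1, 10, 14, 20, 24])
Five piles.

5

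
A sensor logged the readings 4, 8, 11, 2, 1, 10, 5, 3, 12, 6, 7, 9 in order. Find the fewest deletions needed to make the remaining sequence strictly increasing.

Fewest deletions = n − (longest strictly increasing subsequence).
Patience tails:
4 → extends → [4]
8 → extends → [4, 8]
11 → extends → [4, 8, 11]
2 → replaces 4 → [2, 8, 11]
1 → replaces 2 → [1, 8, 11]
10 → replaces 11 → [1, 8, 10]
5 → replaces 8 → [1, 5, 10]
3 → replaces 5 → [1, 3, 10]
12 → extends → [1, 3, 10, 12]
6 → replaces 10 → [1, 3, 6, 12]
7 → replaces 12 → [1, 3, 6, 7]
9 → extends → [1, 3, 6, 7, 9]
Longest strictly increasing subsequence has length 5, so deletions = 12 − 5 = 7.

7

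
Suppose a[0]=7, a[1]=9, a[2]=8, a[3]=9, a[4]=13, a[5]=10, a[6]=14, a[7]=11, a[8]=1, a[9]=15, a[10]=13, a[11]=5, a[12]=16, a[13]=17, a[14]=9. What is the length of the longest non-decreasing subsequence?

Track the smallest tail for each achievable length (allowing ties):
7 → extends → [7]
9 → extends → [7, 9]
8 → replaces 9 → [7, 8]
9 → extends → [7, 8, 9]
13 → extends → [7, 8, 9, 13]
10 → replaces 13 → [7, 8, 9, 10]
14 → extends → [7, 8, 9, 10, 14]
11 → replaces 14 → [7, 8, 9, 10, 11]
1 → replaces 7 → [1, 8, 9, 10, 11]
15 → extends → [1, 8, 9, 10, 11, 15]
13 → replaces 15 → [1, 8, 9, 10, 11, 13]
5 → replaces 8 → [1, 5, 9, 10, 11, 13]
16 → extends → [1, 5, 9, 10, 11, 13, 16]
17 → extends → [1, 5, 9, 10, 11, 13, 16, 17]
9 → replaces 10 → [1, 5, 9, 9, 11, 13, 16, 17]
Eight tails, so the longest non-decreasing subsequence has length 8 (e.g. 7, 9, 9, 13, 14, 15, 16, 17).

8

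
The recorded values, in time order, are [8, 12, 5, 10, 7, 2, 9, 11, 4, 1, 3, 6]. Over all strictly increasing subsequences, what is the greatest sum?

Let S[i] be the best sum of a strictly increasing subsequence ending at i:
i:      1  2  3  4  5  6  7  8  9 10 11 12
a[i]:   8 12  5 10  7  2  9 11  4  1  3  6
S:      8 20  5 18 12  2 21 32  6  1  5 12
Maximum is 32 (e.g. 5 + 7 + 9 + 11).

32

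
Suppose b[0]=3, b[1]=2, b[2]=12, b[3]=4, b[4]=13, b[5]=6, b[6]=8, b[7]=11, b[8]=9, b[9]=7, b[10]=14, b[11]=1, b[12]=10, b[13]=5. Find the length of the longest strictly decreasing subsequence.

5

Negate each value so 'decreasing' becomes 'increasing', then run patience tails on the negated sequence:
-3 → extends → [-3]
-2 → extends → [-3, -2]
-12 → replaces -3 → [-12, -2]
-4 → replaces -2 → [-12, -4]
-13 → replaces -12 → [-13, -4]
-6 → replaces -4 → [-13, -6]
-8 → replaces -6 → [-13, -8]
-11 → replaces -8 → [-13, -11]
-9 → extends → [-13, -11, -9]
-7 → extends → [-13, -11, -9, -7]
-14 → replaces -13 → [-14, -11, -9, -7]
-1 → extends → [-14, -11, -9, -7, -1]
-10 → replaces -9 → [-14, -11, -10, -7, -1]
-5 → replaces -1 → [-14, -11, -10, -7, -5]
Five tails, so the longest strictly decreasing subsequence of the original has length 5.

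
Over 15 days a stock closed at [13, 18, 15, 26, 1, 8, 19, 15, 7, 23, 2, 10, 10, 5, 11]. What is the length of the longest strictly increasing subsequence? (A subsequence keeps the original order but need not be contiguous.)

Let dp[i] be the length of the longest such subsequence ending at index i:
i:      1  2  3  4  5  6  7  8  9 10 11 12 13 14 15
a[i]:  13 18 15 26  1  8 19 15  7 23  2 10 10  5 11
dp:     1  2  2  3  1  2  3  3  2  4  2  3  3  3  4
Maximum dp value is 4.

4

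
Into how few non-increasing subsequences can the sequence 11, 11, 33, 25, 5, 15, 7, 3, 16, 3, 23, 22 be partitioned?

4

The minimum number of non-increasing subsequences covering a sequence equals the length of its longest strictly increasing subsequence.
LIS length is 4 (e.g. 11, 15, 16, 23), so 4 piles are needed.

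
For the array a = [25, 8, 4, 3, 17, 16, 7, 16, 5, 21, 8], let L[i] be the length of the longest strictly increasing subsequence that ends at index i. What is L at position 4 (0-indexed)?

2

dp[i] = 1 + max{dp[j] : j<i, a[j]<a[i]} (or 1 if no such j):
i:      0  1  2  3  4  5  6  7  8  9 10
a[i]:  25  8  4  3 17 16  7 16  5 21  8
dp:     1  1  1  1  2  2  2  3  2  4  3
At index 4 the value is 2.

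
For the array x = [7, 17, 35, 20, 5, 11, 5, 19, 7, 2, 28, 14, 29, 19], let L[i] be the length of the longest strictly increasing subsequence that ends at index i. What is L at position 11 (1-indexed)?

dp[i] = 1 + max{dp[j] : j<i, x[j]<x[i]} (or 1 if no such j):
i:      1  2  3  4  5  6  7  8  9 10 11 12 13 14
x[i]:   7 17 35 20  5 11  5 19  7  2 28 14 29 19
dp:     1  2  3  3  1  2  1  3  2  1  4  3  5  4
At index 11 the value is 4.

4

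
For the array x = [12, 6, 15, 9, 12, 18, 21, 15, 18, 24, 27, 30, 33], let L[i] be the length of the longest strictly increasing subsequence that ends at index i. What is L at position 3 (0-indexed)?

dp[i] = 1 + max{dp[j] : j<i, x[j]<x[i]} (or 1 if no such j):
i:      0  1  2  3  4  5  6  7  8  9 10 11 12
x[i]:  12  6 15  9 12 18 21 15 18 24 27 30 33
dp:     1  1  2  2  3  4  5  4  5  6  7  8  9
At index 3 the value is 2.

2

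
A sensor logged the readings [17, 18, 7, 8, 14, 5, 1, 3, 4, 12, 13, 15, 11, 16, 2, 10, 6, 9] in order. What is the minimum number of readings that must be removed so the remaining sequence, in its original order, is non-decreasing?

Fewest deletions = n − (longest non-decreasing subsequence).
i:      1  2  3  4  5  6  7  8  9 10 11 12 13 14 15 16 17 18
a[i]:  17 18  7  8 14  5  1  3  4 12 13 15 11 16  2 10  6  9
dp:     1  2  1  2  3  1  1  2  3  4  5  6  4  7  2  4  4  5
max dp = 7, so deletions = 18 − 7 = 11.

11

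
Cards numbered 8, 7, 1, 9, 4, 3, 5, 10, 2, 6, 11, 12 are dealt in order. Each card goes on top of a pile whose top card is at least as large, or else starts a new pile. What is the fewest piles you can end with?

6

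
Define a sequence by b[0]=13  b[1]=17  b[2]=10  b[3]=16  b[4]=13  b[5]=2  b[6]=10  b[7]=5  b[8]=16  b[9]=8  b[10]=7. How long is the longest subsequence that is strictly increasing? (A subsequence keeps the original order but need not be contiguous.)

3

Track the smallest tail for each achievable length (strict):
13 → extends → [13]
17 → extends → [13, 17]
10 → replaces 13 → [10, 17]
16 → replaces 17 → [10, 16]
13 → replaces 16 → [10, 13]
2 → replaces 10 → [2, 13]
10 → replaces 13 → [2, 10]
5 → replaces 10 → [2, 5]
16 → extends → [2, 5, 16]
8 → replaces 16 → [2, 5, 8]
7 → replaces 8 → [2, 5, 7]
Three tails, so the longest strictly increasing subsequence has length 3 (e.g. 10, 13, 16).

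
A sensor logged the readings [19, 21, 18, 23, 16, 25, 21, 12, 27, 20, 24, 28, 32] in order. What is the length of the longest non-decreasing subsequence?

7

Let dp[i] be the length of the longest such subsequence ending at index i:
i:      1  2  3  4  5  6  7  8  9 10 11 12 13
a[i]:  19 21 18 23 16 25 21 12 27 20 24 28 32
dp:     1  2  1  3  1  4  3  1  5  2  4  6  7
Maximum dp value is 7.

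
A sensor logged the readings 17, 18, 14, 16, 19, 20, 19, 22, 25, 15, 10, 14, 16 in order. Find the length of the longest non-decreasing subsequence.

Track the smallest tail for each achievable length (allowing ties):
17 → extends → [17]
18 → extends → [17, 18]
14 → replaces 17 → [14, 18]
16 → replaces 18 → [14, 16]
19 → extends → [14, 16, 19]
20 → extends → [14, 16, 19, 20]
19 → replaces 20 → [14, 16, 19, 19]
22 → extends → [14, 16, 19, 19, 22]
25 → extends → [14, 16, 19, 19, 22, 25]
15 → replaces 16 → [14, 15, 19, 19, 22, 25]
10 → replaces 14 → [10, 15, 19, 19, 22, 25]
14 → replaces 15 → [10, 14, 19, 19, 22, 25]
16 → replaces 19 → [10, 14, 16, 19, 22, 25]
Six tails, so the longest non-decreasing subsequence has length 6 (e.g. 17, 18, 19, 20, 22, 25).

6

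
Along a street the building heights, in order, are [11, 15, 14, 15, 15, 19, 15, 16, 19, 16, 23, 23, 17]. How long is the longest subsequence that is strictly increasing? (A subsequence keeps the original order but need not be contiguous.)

6

Track the smallest tail for each achievable length (strict):
11 → extends → [11]
15 → extends → [11, 15]
14 → replaces 15 → [11, 14]
15 → extends → [11, 14, 15]
15 → already a tail → [11, 14, 15]
19 → extends → [11, 14, 15, 19]
15 → already a tail → [11, 14, 15, 19]
16 → replaces 19 → [11, 14, 15, 16]
19 → extends → [11, 14, 15, 16, 19]
16 → already a tail → [11, 14, 15, 16, 19]
23 → extends → [11, 14, 15, 16, 19, 23]
23 → already a tail → [11, 14, 15, 16, 19, 23]
17 → replaces 19 → [11, 14, 15, 16, 17, 23]
Six tails, so the longest strictly increasing subsequence has length 6 (e.g. 11, 14, 15, 16, 19, 23).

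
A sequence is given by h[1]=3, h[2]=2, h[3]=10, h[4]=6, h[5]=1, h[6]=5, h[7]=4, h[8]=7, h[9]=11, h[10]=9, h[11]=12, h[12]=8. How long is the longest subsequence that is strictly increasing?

5

Track the smallest tail for each achievable length (strict):
3 → extends → [3]
2 → replaces 3 → [2]
10 → extends → [2, 10]
6 → replaces 10 → [2, 6]
1 → replaces 2 → [1, 6]
5 → replaces 6 → [1, 5]
4 → replaces 5 → [1, 4]
7 → extends → [1, 4, 7]
11 → extends → [1, 4, 7, 11]
9 → replaces 11 → [1, 4, 7, 9]
12 → extends → [1, 4, 7, 9, 12]
8 → replaces 9 → [1, 4, 7, 8, 12]
Five tails, so the longest strictly increasing subsequence has length 5 (e.g. 3, 6, 7, 11, 12).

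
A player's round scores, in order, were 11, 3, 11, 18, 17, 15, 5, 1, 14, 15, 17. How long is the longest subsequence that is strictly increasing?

Track the smallest tail for each achievable length (strict):
11 → extends → [11]
3 → replaces 11 → [3]
11 → extends → [3, 11]
18 → extends → [3, 11, 18]
17 → replaces 18 → [3, 11, 17]
15 → replaces 17 → [3, 11, 15]
5 → replaces 11 → [3, 5, 15]
1 → replaces 3 → [1, 5, 15]
14 → replaces 15 → [1, 5, 14]
15 → extends → [1, 5, 14, 15]
17 → extends → [1, 5, 14, 15, 17]
Five tails, so the longest strictly increasing subsequence has length 5 (e.g. 3, 11, 14, 15, 17).

5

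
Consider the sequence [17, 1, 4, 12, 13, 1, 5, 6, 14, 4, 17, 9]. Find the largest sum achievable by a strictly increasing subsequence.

61

Let S[i] be the best sum of a strictly increasing subsequence ending at i:
i:      1  2  3  4  5  6  7  8  9 10 11 12
a[i]:  17  1  4 12 13  1  5  6 14  4 17  9
S:     17  1  5 17 30  1 10 16 44  5 61 25
Maximum is 61 (e.g. 1 + 4 + 12 + 13 + 14 + 17).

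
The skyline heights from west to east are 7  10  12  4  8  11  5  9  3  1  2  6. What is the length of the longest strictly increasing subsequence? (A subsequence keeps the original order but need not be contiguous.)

Track the smallest tail for each achievable length (strict):
7 → extends → [7]
10 → extends → [7, 10]
12 → extends → [7, 10, 12]
4 → replaces 7 → [4, 10, 12]
8 → replaces 10 → [4, 8, 12]
11 → replaces 12 → [4, 8, 11]
5 → replaces 8 → [4, 5, 11]
9 → replaces 11 → [4, 5, 9]
3 → replaces 4 → [3, 5, 9]
1 → replaces 3 → [1, 5, 9]
2 → replaces 5 → [1, 2, 9]
6 → replaces 9 → [1, 2, 6]
Three tails, so the longest strictly increasing subsequence has length 3 (e.g. 7, 10, 12).

3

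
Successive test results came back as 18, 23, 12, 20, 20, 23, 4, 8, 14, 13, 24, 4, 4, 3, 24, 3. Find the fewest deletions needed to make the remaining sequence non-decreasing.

10

Fewest deletions = n − (longest non-decreasing subsequence).
Patience tails:
18 → extends → [18]
23 → extends → [18, 23]
12 → replaces 18 → [12, 23]
20 → replaces 23 → [12, 20]
20 → extends → [12, 20, 20]
23 → extends → [12, 20, 20, 23]
4 → replaces 12 → [4, 20, 20, 23]
8 → replaces 20 → [4, 8, 20, 23]
14 → replaces 20 → [4, 8, 14, 23]
13 → replaces 14 → [4, 8, 13, 23]
24 → extends → [4, 8, 13, 23, 24]
4 → replaces 8 → [4, 4, 13, 23, 24]
4 → replaces 13 → [4, 4, 4, 23, 24]
3 → replaces 4 → [3, 4, 4, 23, 24]
24 → extends → [3, 4, 4, 23, 24, 24]
3 → replaces 4 → [3, 3, 4, 23, 24, 24]
Longest non-decreasing subsequence has length 6, so deletions = 16 − 6 = 10.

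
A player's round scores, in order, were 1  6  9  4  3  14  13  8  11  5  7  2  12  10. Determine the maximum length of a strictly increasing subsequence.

5

Track the smallest tail for each achievable length (strict):
1 → extends → [1]
6 → extends → [1, 6]
9 → extends → [1, 6, 9]
4 → replaces 6 → [1, 4, 9]
3 → replaces 4 → [1, 3, 9]
14 → extends → [1, 3, 9, 14]
13 → replaces 14 → [1, 3, 9, 13]
8 → replaces 9 → [1, 3, 8, 13]
11 → replaces 13 → [1, 3, 8, 11]
5 → replaces 8 → [1, 3, 5, 11]
7 → replaces 11 → [1, 3, 5, 7]
2 → replaces 3 → [1, 2, 5, 7]
12 → extends → [1, 2, 5, 7, 12]
10 → replaces 12 → [1, 2, 5, 7, 10]
Five tails, so the longest strictly increasing subsequence has length 5 (e.g. 1, 6, 9, 11, 12).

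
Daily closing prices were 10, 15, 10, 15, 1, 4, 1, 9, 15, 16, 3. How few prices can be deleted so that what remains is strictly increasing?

Fewest deletions = n − (longest strictly increasing subsequence).
i:      1  2  3  4  5  6  7  8  9 10 11
a[i]:  10 15 10 15  1  4  1  9 15 16  3
dp:     1  2  1  2  1  2  1  3  4  5  2
max dp = 5, so deletions = 11 − 5 = 6.

6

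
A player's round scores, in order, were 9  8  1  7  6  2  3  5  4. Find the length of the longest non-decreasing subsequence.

Track the smallest tail for each achievable length (allowing ties):
9 → extends → [9]
8 → replaces 9 → [8]
1 → replaces 8 → [1]
7 → extends → [1, 7]
6 → replaces 7 → [1, 6]
2 → replaces 6 → [1, 2]
3 → extends → [1, 2, 3]
5 → extends → [1, 2, 3, 5]
4 → replaces 5 → [1, 2, 3, 4]
Four tails, so the longest non-decreasing subsequence has length 4 (e.g. 1, 2, 3, 5).

4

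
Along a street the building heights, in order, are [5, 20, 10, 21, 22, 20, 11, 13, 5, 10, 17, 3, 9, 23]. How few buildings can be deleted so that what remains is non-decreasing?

Fewest deletions = n − (longest non-decreasing subsequence).
Patience tails:
5 → extends → [5]
20 → extends → [5, 20]
10 → replaces 20 → [5, 10]
21 → extends → [5, 10, 21]
22 → extends → [5, 10, 21, 22]
20 → replaces 21 → [5, 10, 20, 22]
11 → replaces 20 → [5, 10, 11, 22]
13 → replaces 22 → [5, 10, 11, 13]
5 → replaces 10 → [5, 5, 11, 13]
10 → replaces 11 → [5, 5, 10, 13]
17 → extends → [5, 5, 10, 13, 17]
3 → replaces 5 → [3, 5, 10, 13, 17]
9 → replaces 10 → [3, 5, 9, 13, 17]
23 → extends → [3, 5, 9, 13, 17, 23]
Longest non-decreasing subsequence has length 6, so deletions = 14 − 6 = 8.

8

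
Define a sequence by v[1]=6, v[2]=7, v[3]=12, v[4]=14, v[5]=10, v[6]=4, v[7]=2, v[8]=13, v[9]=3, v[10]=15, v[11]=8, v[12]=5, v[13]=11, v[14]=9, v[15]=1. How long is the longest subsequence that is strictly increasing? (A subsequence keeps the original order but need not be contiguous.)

Let dp[i] be the length of the longest such subsequence ending at index i:
i:      1  2  3  4  5  6  7  8  9 10 11 12 13 14 15
v[i]:   6  7 12 14 10  4  2 13  3 15  8  5 11  9  1
dp:     1  2  3  4  3  1  1  4  2  5  3  3  4  4  1
Maximum dp value is 5.

5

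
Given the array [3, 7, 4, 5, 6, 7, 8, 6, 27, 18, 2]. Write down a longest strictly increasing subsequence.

Patience tails give the LIS length; then backtrack through the dp parents:
3 → extends → [3]
7 → extends → [3, 7]
4 → replaces 7 → [3, 4]
5 → extends → [3, 4, 5]
6 → extends → [3, 4, 5, 6]
7 → extends → [3, 4, 5, 6, 7]
8 → extends → [3, 4, 5, 6, 7, 8]
6 → already a tail → [3, 4, 5, 6, 7, 8]
27 → extends → [3, 4, 5, 6, 7, 8, 27]
18 → replaces 27 → [3, 4, 5, 6, 7, 8, 18]
2 → replaces 3 → [2, 4, 5, 6, 7, 8, 18]
Length 7; one witness is 3, 4, 5, 6, 7, 8, 27.

3, 4, 5, 6, 7, 8, 27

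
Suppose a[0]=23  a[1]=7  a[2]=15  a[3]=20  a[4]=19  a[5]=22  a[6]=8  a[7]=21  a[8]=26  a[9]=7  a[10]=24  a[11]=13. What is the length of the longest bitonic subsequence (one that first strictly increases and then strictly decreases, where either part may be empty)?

inc[i] = longest strictly increasing subsequence ending at i; dec[i] = longest strictly decreasing subsequence starting at i:
i:      0  1  2  3  4  5  6  7  8  9 10 11
a[i]:  23  7 15 20 19 22  8 21 26  7 24 13
inc:    1  1  2  3  3  4  2  4  5  1  5  3
dec:    5  1  3  4  3  3  2  2  3  1  2  1
Best peak at i=8 (value 26): inc=5, dec=3, length 5+3−1 = 7.

7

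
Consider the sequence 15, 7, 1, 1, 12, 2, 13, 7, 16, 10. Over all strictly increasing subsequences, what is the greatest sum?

Let S[i] be the best sum of a strictly increasing subsequence ending at i:
i:      1  2  3  4  5  6  7  8  9 10
a[i]:  15  7  1  1 12  2 13  7 16 10
S:     15  7  1  1 19  3 32 10 48 20
Maximum is 48 (e.g. 7 + 12 + 13 + 16).

48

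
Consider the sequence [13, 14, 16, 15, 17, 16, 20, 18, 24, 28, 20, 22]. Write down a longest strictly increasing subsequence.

Patience tails give the LIS length; then backtrack through the dp parents:
13 → extends → [13]
14 → extends → [13, 14]
16 → extends → [13, 14, 16]
15 → replaces 16 → [13, 14, 15]
17 → extends → [13, 14, 15, 17]
16 → replaces 17 → [13, 14, 15, 16]
20 → extends → [13, 14, 15, 16, 20]
18 → replaces 20 → [13, 14, 15, 16, 18]
24 → extends → [13, 14, 15, 16, 18, 24]
28 → extends → [13, 14, 15, 16, 18, 24, 28]
20 → replaces 24 → [13, 14, 15, 16, 18, 20, 28]
22 → replaces 28 → [13, 14, 15, 16, 18, 20, 22]
Length 7; one witness is 13, 14, 16, 17, 20, 24, 28.

13, 14, 16, 17, 20, 24, 28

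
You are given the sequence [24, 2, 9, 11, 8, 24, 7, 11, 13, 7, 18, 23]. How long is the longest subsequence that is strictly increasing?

Let dp[i] be the length of the longest such subsequence ending at index i:
i:      1  2  3  4  5  6  7  8  9 10 11 12
a[i]:  24  2  9 11  8 24  7 11 13  7 18 23
dp:     1  1  2  3  2  4  2  3  4  2  5  6
Maximum dp value is 6.

6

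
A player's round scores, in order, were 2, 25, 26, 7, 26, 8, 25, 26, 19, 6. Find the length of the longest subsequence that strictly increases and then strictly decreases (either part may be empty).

7

inc[i] = longest strictly increasing subsequence ending at i; dec[i] = longest strictly decreasing subsequence starting at i:
i:      1  2  3  4  5  6  7  8  9 10
a[i]:   2 25 26  7 26  8 25 26 19  6
inc:    1  2  3  2  3  3  4  5  4  2
dec:    1  3  4  2  4  2  3  3  2  1
Best peak at i=8 (value 26): inc=5, dec=3, length 5+3−1 = 7.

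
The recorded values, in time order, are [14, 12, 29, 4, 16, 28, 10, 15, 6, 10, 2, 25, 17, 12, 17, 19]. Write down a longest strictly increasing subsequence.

Patience tails give the LIS length; then backtrack through the dp parents:
14 → extends → [14]
12 → replaces 14 → [12]
29 → extends → [12, 29]
4 → replaces 12 → [4, 29]
16 → replaces 29 → [4, 16]
28 → extends → [4, 16, 28]
10 → replaces 16 → [4, 10, 28]
15 → replaces 28 → [4, 10, 15]
6 → replaces 10 → [4, 6, 15]
10 → replaces 15 → [4, 6, 10]
2 → replaces 4 → [2, 6, 10]
25 → extends → [2, 6, 10, 25]
17 → replaces 25 → [2, 6, 10, 17]
12 → replaces 17 → [2, 6, 10, 12]
17 → extends → [2, 6, 10, 12, 17]
19 → extends → [2, 6, 10, 12, 17, 19]
Length 6; one witness is 4, 6, 10, 12, 17, 19.

4, 6, 10, 12, 17, 19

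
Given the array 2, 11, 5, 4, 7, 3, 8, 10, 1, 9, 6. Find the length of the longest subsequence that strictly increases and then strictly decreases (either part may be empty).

inc[i] = longest strictly increasing subsequence ending at i; dec[i] = longest strictly decreasing subsequence starting at i:
i:      1  2  3  4  5  6  7  8  9 10 11
a[i]:   2 11  5  4  7  3  8 10  1  9  6
inc:    1  2  2  2  3  2  4  5  1  5  3
dec:    2  5  4  3  3  2  2  3  1  2  1
Best peak at i=8 (value 10): inc=5, dec=3, length 5+3−1 = 7.

7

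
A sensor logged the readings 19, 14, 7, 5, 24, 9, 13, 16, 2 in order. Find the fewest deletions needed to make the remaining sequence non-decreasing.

5

Fewest deletions = n − (longest non-decreasing subsequence).
i:      1  2  3  4  5  6  7  8  9
a[i]:  19 14  7  5 24  9 13 16  2
dp:     1  1  1  1  2  2  3  4  1
max dp = 4, so deletions = 9 − 4 = 5.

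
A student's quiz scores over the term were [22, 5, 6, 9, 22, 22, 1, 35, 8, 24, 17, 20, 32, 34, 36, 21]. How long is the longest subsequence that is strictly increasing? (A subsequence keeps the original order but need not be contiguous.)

8

Let dp[i] be the length of the longest such subsequence ending at index i:
i:      1  2  3  4  5  6  7  8  9 10 11 12 13 14 15 16
a[i]:  22  5  6  9 22 22  1 35  8 24 17 20 32 34 36 21
dp:     1  1  2  3  4  4  1  5  3  5  4  5  6  7  8  6
Maximum dp value is 8.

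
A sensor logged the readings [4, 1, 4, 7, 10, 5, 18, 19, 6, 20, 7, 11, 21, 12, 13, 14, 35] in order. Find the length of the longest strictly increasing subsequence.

Track the smallest tail for each achievable length (strict):
4 → extends → [4]
1 → replaces 4 → [1]
4 → extends → [1, 4]
7 → extends → [1, 4, 7]
10 → extends → [1, 4, 7, 10]
5 → replaces 7 → [1, 4, 5, 10]
18 → extends → [1, 4, 5, 10, 18]
19 → extends → [1, 4, 5, 10, 18, 19]
6 → replaces 10 → [1, 4, 5, 6, 18, 19]
20 → extends → [1, 4, 5, 6, 18, 19, 20]
7 → replaces 18 → [1, 4, 5, 6, 7, 19, 20]
11 → replaces 19 → [1, 4, 5, 6, 7, 11, 20]
21 → extends → [1, 4, 5, 6, 7, 11, 20, 21]
12 → replaces 20 → [1, 4, 5, 6, 7, 11, 12, 21]
13 → replaces 21 → [1, 4, 5, 6, 7, 11, 12, 13]
14 → extends → [1, 4, 5, 6, 7, 11, 12, 13, 14]
35 → extends → [1, 4, 5, 6, 7, 11, 12, 13, 14, 35]
Ten tails, so the longest strictly increasing subsequence has length 10 (e.g. 1, 4, 5, 6, 7, 11, 12, 13, 14, 35).

10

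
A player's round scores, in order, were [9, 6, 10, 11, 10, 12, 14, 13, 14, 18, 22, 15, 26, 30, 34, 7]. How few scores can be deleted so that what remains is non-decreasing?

5

Fewest deletions = n − (longest non-decreasing subsequence).
Patience tails:
9 → extends → [9]
6 → replaces 9 → [6]
10 → extends → [6, 10]
11 → extends → [6, 10, 11]
10 → replaces 11 → [6, 10, 10]
12 → extends → [6, 10, 10, 12]
14 → extends → [6, 10, 10, 12, 14]
13 → replaces 14 → [6, 10, 10, 12, 13]
14 → extends → [6, 10, 10, 12, 13, 14]
18 → extends → [6, 10, 10, 12, 13, 14, 18]
22 → extends → [6, 10, 10, 12, 13, 14, 18, 22]
15 → replaces 18 → [6, 10, 10, 12, 13, 14, 15, 22]
26 → extends → [6, 10, 10, 12, 13, 14, 15, 22, 26]
30 → extends → [6, 10, 10, 12, 13, 14, 15, 22, 26, 30]
34 → extends → [6, 10, 10, 12, 13, 14, 15, 22, 26, 30, 34]
7 → replaces 10 → [6, 7, 10, 12, 13, 14, 15, 22, 26, 30, 34]
Longest non-decreasing subsequence has length 11, so deletions = 16 − 11 = 5.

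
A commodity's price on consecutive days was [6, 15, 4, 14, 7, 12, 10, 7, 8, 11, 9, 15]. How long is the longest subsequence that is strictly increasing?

Track the smallest tail for each achievable length (strict):
6 → extends → [6]
15 → extends → [6, 15]
4 → replaces 6 → [4, 15]
14 → replaces 15 → [4, 14]
7 → replaces 14 → [4, 7]
12 → extends → [4, 7, 12]
10 → replaces 12 → [4, 7, 10]
7 → already a tail → [4, 7, 10]
8 → replaces 10 → [4, 7, 8]
11 → extends → [4, 7, 8, 11]
9 → replaces 11 → [4, 7, 8, 9]
15 → extends → [4, 7, 8, 9, 15]
Five tails, so the longest strictly increasing subsequence has length 5 (e.g. 6, 7, 10, 11, 15).

5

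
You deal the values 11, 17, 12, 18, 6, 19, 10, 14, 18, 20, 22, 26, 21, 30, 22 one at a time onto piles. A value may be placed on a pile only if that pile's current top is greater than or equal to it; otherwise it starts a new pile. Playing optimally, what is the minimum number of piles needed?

8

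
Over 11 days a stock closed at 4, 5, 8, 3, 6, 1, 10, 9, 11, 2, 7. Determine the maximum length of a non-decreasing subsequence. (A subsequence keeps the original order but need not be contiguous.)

5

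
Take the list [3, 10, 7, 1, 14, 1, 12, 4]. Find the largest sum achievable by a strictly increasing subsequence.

Let S[i] be the best sum of a strictly increasing subsequence ending at i:
i:      1  2  3  4  5  6  7  8
a[i]:   3 10  7  1 14  1 12  4
S:      3 13 10  1 27  1 25  7
Maximum is 27 (e.g. 3 + 10 + 14).

27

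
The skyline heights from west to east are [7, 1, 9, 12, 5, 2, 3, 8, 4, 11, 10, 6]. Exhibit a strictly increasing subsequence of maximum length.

Patience tails give the LIS length; then backtrack through the dp parents:
7 → extends → [7]
1 → replaces 7 → [1]
9 → extends → [1, 9]
12 → extends → [1, 9, 12]
5 → replaces 9 → [1, 5, 12]
2 → replaces 5 → [1, 2, 12]
3 → replaces 12 → [1, 2, 3]
8 → extends → [1, 2, 3, 8]
4 → replaces 8 → [1, 2, 3, 4]
11 → extends → [1, 2, 3, 4, 11]
10 → replaces 11 → [1, 2, 3, 4, 10]
6 → replaces 10 → [1, 2, 3, 4, 6]
Length 5; one witness is 1, 2, 3, 8, 11.

1, 2, 3, 8, 11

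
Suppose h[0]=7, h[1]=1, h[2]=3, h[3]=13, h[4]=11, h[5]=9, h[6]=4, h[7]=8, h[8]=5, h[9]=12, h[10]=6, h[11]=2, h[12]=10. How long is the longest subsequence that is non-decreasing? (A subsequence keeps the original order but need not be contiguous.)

6

Track the smallest tail for each achievable length (allowing ties):
7 → extends → [7]
1 → replaces 7 → [1]
3 → extends → [1, 3]
13 → extends → [1, 3, 13]
11 → replaces 13 → [1, 3, 11]
9 → replaces 11 → [1, 3, 9]
4 → replaces 9 → [1, 3, 4]
8 → extends → [1, 3, 4, 8]
5 → replaces 8 → [1, 3, 4, 5]
12 → extends → [1, 3, 4, 5, 12]
6 → replaces 12 → [1, 3, 4, 5, 6]
2 → replaces 3 → [1, 2, 4, 5, 6]
10 → extends → [1, 2, 4, 5, 6, 10]
Six tails, so the longest non-decreasing subsequence has length 6 (e.g. 1, 3, 4, 5, 6, 10).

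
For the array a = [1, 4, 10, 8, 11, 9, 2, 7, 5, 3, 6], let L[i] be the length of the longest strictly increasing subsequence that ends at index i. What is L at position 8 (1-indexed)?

dp[i] = 1 + max{dp[j] : j<i, a[j]<a[i]} (or 1 if no such j):
i:      1  2  3  4  5  6  7  8  9 10 11
a[i]:   1  4 10  8 11  9  2  7  5  3  6
dp:     1  2  3  3  4  4  2  3  3  3  4
At index 8 the value is 3.

3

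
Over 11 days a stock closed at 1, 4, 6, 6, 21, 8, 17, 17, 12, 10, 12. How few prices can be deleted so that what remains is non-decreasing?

Fewest deletions = n − (longest non-decreasing subsequence).
i:      1  2  3  4  5  6  7  8  9 10 11
a[i]:   1  4  6  6 21  8 17 17 12 10 12
dp:     1  2  3  4  5  5  6  7  6  6  7
max dp = 7, so deletions = 11 − 7 = 4.

4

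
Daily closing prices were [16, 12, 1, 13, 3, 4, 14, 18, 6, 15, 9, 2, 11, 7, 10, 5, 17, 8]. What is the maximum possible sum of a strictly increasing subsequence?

71

Let S[i] be the best sum of a strictly increasing subsequence ending at i:
i:      1  2  3  4  5  6  7  8  9 10 11 12 13 14 15 16 17 18
a[i]:  16 12  1 13  3  4 14 18  6 15  9  2 11  7 10  5 17  8
S:     16 12  1 25  4  8 39 57 14 54 23  3 34 21 33 13 71 29
Maximum is 71 (e.g. 12 + 13 + 14 + 15 + 17).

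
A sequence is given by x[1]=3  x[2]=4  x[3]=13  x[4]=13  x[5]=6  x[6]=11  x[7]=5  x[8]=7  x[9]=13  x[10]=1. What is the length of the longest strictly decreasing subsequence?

4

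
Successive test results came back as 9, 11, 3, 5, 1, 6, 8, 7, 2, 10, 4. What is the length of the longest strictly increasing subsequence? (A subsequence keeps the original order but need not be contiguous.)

5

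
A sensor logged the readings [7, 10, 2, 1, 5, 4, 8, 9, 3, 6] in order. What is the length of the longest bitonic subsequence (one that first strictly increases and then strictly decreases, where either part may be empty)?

5

inc[i] = longest strictly increasing subsequence ending at i; dec[i] = longest strictly decreasing subsequence starting at i:
i:      1  2  3  4  5  6  7  8  9 10
a[i]:   7 10  2  1  5  4  8  9  3  6
inc:    1  2  1  1  2  2  3  4  2  3
dec:    4  4  2  1  3  2  2  2  1  1
Best peak at i=2 (value 10): inc=2, dec=4, length 2+4−1 = 5.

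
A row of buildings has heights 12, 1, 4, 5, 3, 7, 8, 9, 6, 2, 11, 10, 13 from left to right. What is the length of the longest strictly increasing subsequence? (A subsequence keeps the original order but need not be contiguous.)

8

Let dp[i] be the length of the longest such subsequence ending at index i:
i:      1  2  3  4  5  6  7  8  9 10 11 12 13
a[i]:  12  1  4  5  3  7  8  9  6  2 11 10 13
dp:     1  1  2  3  2  4  5  6  4  2  7  7  8
Maximum dp value is 8.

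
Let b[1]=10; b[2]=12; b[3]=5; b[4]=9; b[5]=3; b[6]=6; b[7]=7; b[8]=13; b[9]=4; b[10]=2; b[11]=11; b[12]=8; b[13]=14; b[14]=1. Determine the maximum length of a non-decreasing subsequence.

Let dp[i] be the length of the longest such subsequence ending at index i:
i:      1  2  3  4  5  6  7  8  9 10 11 12 13 14
b[i]:  10 12  5  9  3  6  7 13  4  2 11  8 14  1
dp:     1  2  1  2  1  2  3  4  2  1  4  4  5  1
Maximum dp value is 5.

5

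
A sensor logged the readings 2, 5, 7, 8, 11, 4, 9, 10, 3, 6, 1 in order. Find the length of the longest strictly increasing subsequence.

6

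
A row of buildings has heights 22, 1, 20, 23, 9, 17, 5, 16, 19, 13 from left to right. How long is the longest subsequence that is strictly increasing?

Track the smallest tail for each achievable length (strict):
22 → extends → [22]
1 → replaces 22 → [1]
20 → extends → [1, 20]
23 → extends → [1, 20, 23]
9 → replaces 20 → [1, 9, 23]
17 → replaces 23 → [1, 9, 17]
5 → replaces 9 → [1, 5, 17]
16 → replaces 17 → [1, 5, 16]
19 → extends → [1, 5, 16, 19]
13 → replaces 16 → [1, 5, 13, 19]
Four tails, so the longest strictly increasing subsequence has length 4 (e.g. 1, 9, 17, 19).

4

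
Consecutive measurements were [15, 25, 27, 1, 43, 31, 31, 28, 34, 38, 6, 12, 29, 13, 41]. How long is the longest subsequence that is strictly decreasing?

Negate each value so 'decreasing' becomes 'increasing', then run patience tails on the negated sequence:
-15 → extends → [-15]
-25 → replaces -15 → [-25]
-27 → replaces -25 → [-27]
-1 → extends → [-27, -1]
-43 → replaces -27 → [-43, -1]
-31 → replaces -1 → [-43, -31]
-31 → already a tail → [-43, -31]
-28 → extends → [-43, -31, -28]
-34 → replaces -31 → [-43, -34, -28]
-38 → replaces -34 → [-43, -38, -28]
-6 → extends → [-43, -38, -28, -6]
-12 → replaces -6 → [-43, -38, -28, -12]
-29 → replaces -28 → [-43, -38, -29, -12]
-13 → replaces -12 → [-43, -38, -29, -13]
-41 → replaces -38 → [-43, -41, -29, -13]
Four tails, so the longest strictly decreasing subsequence of the original has length 4.

4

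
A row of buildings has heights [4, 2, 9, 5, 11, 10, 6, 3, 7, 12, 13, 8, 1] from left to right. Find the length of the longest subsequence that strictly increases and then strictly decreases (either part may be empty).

inc[i] = longest strictly increasing subsequence ending at i; dec[i] = longest strictly decreasing subsequence starting at i:
i:      1  2  3  4  5  6  7  8  9 10 11 12 13
a[i]:   4  2  9  5 11 10  6  3  7 12 13  8  1
inc:    1  1  2  2  3  3  3  2  4  5  6  5  1
dec:    3  2  4  3  5  4  3  2  2  3  3  2  1
Best peak at i=11 (value 13): inc=6, dec=3, length 6+3−1 = 8.

8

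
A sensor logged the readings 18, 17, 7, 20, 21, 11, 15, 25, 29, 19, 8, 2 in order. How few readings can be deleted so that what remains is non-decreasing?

Fewest deletions = n − (longest non-decreasing subsequence).
Patience tails:
18 → extends → [18]
17 → replaces 18 → [17]
7 → replaces 17 → [7]
20 → extends → [7, 20]
21 → extends → [7, 20, 21]
11 → replaces 20 → [7, 11, 21]
15 → replaces 21 → [7, 11, 15]
25 → extends → [7, 11, 15, 25]
29 → extends → [7, 11, 15, 25, 29]
19 → replaces 25 → [7, 11, 15, 19, 29]
8 → replaces 11 → [7, 8, 15, 19, 29]
2 → replaces 7 → [2, 8, 15, 19, 29]
Longest non-decreasing subsequence has length 5, so deletions = 12 − 5 = 7.

7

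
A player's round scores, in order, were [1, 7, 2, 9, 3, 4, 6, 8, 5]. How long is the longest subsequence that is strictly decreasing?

Let dp[i] be the longest strictly decreasing subsequence ending at i:
i:     1 2 3 4 5 6 7 8 9
a[i]:  1 7 2 9 3 4 6 8 5
dp:    1 1 2 1 2 2 2 2 3
Maximum is 3.

3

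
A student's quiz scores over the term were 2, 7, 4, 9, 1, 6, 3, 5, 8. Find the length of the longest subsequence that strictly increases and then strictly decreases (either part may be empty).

5

inc[i] = longest strictly increasing subsequence ending at i; dec[i] = longest strictly decreasing subsequence starting at i:
i:     1 2 3 4 5 6 7 8 9
a[i]:  2 7 4 9 1 6 3 5 8
inc:   1 2 2 3 1 3 2 3 4
dec:   2 3 2 3 1 2 1 1 1
Best peak at i=4 (value 9): inc=3, dec=3, length 3+3−1 = 5.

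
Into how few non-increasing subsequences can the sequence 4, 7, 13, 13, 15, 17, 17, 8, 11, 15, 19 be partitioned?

6

Place each on the leftmost legal pile:
4 → new pile 1 (tops now [4])
7 → new pile 2 (tops now [4, 7])
13 → new pile 3 (tops now [4, 7, 13])
13 → pile 3 (tops now [4, 7, 13])
15 → new pile 4 (tops now [4, 7, 13, 15])
17 → new pile 5 (tops now [4, 7, 13, 15, 17])
17 → pile 5 (tops now [4, 7, 13, 15, 17])
8 → pile 3 (tops now [4, 7, 8, 15, 17])
11 → pile 4 (tops now [4, 7, 8, 11, 17])
15 → pile 5 (tops now [4, 7, 8, 11, 15])
19 → new pile 6 (tops now [4, 7, 8, 11, 15, 19])
Six piles.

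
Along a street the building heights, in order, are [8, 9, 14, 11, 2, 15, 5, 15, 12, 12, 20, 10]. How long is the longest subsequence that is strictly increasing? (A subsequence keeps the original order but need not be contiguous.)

Track the smallest tail for each achievable length (strict):
8 → extends → [8]
9 → extends → [8, 9]
14 → extends → [8, 9, 14]
11 → replaces 14 → [8, 9, 11]
2 → replaces 8 → [2, 9, 11]
15 → extends → [2, 9, 11, 15]
5 → replaces 9 → [2, 5, 11, 15]
15 → already a tail → [2, 5, 11, 15]
12 → replaces 15 → [2, 5, 11, 12]
12 → already a tail → [2, 5, 11, 12]
20 → extends → [2, 5, 11, 12, 20]
10 → replaces 11 → [2, 5, 10, 12, 20]
Five tails, so the longest strictly increasing subsequence has length 5 (e.g. 8, 9, 14, 15, 20).

5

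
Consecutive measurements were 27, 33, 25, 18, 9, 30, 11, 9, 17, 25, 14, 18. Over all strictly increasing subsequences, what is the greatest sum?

Let S[i] be the best sum of a strictly increasing subsequence ending at i:
i:      1  2  3  4  5  6  7  8  9 10 11 12
a[i]:  27 33 25 18  9 30 11  9 17 25 14 18
S:     27 60 25 18  9 57 20  9 37 62 34 55
Maximum is 62 (e.g. 9 + 11 + 17 + 25).

62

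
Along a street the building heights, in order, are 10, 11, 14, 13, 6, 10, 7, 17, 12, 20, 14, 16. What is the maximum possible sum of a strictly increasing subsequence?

72

Let S[i] be the best sum of a strictly increasing subsequence ending at i:
i:      1  2  3  4  5  6  7  8  9 10 11 12
a[i]:  10 11 14 13  6 10  7 17 12 20 14 16
S:     10 21 35 34  6 16 13 52 33 72 48 64
Maximum is 72 (e.g. 10 + 11 + 14 + 17 + 20).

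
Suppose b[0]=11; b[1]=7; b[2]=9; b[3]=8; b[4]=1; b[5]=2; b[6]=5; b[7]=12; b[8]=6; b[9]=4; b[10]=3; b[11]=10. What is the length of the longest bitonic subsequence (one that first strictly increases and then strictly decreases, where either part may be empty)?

inc[i] = longest strictly increasing subsequence ending at i; dec[i] = longest strictly decreasing subsequence starting at i:
i:      0  1  2  3  4  5  6  7  8  9 10 11
b[i]:  11  7  9  8  1  2  5 12  6  4  3 10
inc:    1  1  2  2  1  2  3  4  4  3  3  5
dec:    6  4  5  4  1  1  3  4  3  2  1  1
Best peak at i=7 (value 12): inc=4, dec=4, length 4+4−1 = 7.

7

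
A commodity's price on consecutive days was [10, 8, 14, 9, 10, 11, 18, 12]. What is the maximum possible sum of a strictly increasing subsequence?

56

Let S[i] be the best sum of a strictly increasing subsequence ending at i:
i:      1  2  3  4  5  6  7  8
a[i]:  10  8 14  9 10 11 18 12
S:     10  8 24 17 27 38 56 50
Maximum is 56 (e.g. 8 + 9 + 10 + 11 + 18).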